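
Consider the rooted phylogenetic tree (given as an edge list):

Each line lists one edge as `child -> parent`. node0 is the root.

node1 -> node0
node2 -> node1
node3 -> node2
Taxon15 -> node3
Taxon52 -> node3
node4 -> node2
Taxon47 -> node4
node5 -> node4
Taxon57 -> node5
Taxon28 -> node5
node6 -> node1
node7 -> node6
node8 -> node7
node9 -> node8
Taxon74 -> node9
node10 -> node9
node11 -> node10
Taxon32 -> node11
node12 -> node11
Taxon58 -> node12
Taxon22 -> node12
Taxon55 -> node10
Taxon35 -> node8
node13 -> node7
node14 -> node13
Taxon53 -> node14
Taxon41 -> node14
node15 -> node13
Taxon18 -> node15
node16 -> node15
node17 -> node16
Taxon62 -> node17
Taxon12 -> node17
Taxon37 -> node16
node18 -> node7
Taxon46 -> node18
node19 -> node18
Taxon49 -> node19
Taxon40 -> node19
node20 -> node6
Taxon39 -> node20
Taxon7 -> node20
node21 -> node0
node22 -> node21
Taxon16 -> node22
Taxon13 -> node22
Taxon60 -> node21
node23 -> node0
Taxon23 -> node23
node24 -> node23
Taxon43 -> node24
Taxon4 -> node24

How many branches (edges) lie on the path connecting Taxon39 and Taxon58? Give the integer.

The MRCA of Taxon39 and Taxon58 is the node subtending ((((Taxon74,((Taxon32,(Taxon58,Taxon22)),Taxon55)),Taxon35),((Taxon53,Taxon41),(Taxon18,((Taxon62,Taxon12),Taxon37))),(Taxon46,(Taxon49,Taxon40))),(Taxon39,Taxon7)).
From Taxon39 up to that node: 2 branches. From Taxon58 up to the same node: 7 branches. Total: 2 + 7 = 9.

9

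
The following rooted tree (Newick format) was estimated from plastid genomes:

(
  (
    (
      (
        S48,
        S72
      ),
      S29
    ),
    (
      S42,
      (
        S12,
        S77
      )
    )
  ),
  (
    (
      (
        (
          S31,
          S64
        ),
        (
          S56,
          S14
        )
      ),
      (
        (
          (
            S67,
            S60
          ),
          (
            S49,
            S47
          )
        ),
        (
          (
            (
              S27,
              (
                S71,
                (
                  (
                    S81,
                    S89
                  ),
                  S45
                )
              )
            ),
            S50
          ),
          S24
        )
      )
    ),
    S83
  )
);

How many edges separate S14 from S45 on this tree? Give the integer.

10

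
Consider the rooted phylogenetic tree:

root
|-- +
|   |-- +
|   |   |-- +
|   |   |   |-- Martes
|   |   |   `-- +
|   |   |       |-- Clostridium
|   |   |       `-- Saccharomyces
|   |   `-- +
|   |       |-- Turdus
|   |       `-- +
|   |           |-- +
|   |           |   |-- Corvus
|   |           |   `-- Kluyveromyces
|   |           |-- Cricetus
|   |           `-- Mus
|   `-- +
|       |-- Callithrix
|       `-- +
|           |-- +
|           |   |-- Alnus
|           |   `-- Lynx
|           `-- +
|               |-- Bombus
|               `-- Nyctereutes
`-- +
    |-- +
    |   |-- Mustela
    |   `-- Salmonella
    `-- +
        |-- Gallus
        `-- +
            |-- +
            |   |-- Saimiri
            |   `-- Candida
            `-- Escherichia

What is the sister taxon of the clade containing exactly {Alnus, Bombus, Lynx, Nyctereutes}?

The clade containing exactly {Alnus, Bombus, Lynx, Nyctereutes} attaches to the tree at the node subtending (Callithrix,((Alnus,Lynx),(Bombus,Nyctereutes))).
The other lineage descending from that same node — the sister group — is the single tip Callithrix.

Callithrix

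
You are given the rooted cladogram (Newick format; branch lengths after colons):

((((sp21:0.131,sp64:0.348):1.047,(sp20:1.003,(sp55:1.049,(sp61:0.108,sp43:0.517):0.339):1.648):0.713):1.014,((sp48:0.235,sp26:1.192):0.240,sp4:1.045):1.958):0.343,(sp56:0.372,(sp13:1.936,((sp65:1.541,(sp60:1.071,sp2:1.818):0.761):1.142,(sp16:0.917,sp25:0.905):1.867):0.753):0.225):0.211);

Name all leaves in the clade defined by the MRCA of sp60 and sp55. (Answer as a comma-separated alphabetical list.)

sp13, sp16, sp2, sp20, sp21, sp25, sp26, sp4, sp43, sp48, sp55, sp56, sp60, sp61, sp64, sp65

Tracing sp60: it sits inside (sp60,sp2).
Tracing sp55: it sits inside (sp55,(sp61,sp43)).
The smallest clade enclosing both is the whole tree (their MRCA is the root), so the answer is all 16 tips in alphabetical order.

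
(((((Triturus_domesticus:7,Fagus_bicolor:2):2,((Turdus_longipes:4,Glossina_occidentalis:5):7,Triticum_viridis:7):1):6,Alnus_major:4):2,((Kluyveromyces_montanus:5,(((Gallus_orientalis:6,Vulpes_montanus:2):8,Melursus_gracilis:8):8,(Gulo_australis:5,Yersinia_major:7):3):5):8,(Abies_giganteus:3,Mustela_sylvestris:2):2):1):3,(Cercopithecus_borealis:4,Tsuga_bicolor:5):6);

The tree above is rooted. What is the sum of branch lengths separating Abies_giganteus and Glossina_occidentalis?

27

The path runs Abies_giganteus → … → MRCA → … → Glossina_occidentalis; the MRCA is the node subtending ((((Triturus_domesticus,Fagus_bicolor),((Turdus_longipes,Glossina_occidentalis),Triticum_viridis)),Alnus_major),((Kluyveromyces_montanus,(((Gallus_orientalis,Vulpes_montanus),Melursus_gracilis),(Gulo_australis,Yersinia_major))),(Abies_giganteus,Mustela_sylvestris))).
Branch lengths along that path: 3 + 2 + 1 + 2 + 6 + 1 + 7 + 5 = 27.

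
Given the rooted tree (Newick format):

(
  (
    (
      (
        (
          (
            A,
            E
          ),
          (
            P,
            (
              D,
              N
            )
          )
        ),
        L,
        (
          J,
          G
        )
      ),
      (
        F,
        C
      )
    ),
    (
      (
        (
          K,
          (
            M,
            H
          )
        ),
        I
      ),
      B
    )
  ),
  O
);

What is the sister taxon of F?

C

F attaches to the tree at the node subtending (F,C).
The other lineage descending from that same node — the sister group — is the single tip C.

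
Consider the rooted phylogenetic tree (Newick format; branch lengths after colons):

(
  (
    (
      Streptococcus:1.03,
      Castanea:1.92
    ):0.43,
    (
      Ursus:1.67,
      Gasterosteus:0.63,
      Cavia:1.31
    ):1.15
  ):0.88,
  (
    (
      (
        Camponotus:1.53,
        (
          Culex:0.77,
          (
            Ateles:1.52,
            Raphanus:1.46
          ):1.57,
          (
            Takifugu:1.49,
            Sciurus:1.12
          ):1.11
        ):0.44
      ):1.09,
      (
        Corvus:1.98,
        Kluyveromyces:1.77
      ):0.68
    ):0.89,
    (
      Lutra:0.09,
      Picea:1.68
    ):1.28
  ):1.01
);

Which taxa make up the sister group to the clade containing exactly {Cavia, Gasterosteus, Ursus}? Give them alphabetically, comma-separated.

Castanea, Streptococcus

The clade containing exactly {Cavia, Gasterosteus, Ursus} attaches to the tree at the node subtending ((Streptococcus,Castanea),(Ursus,Gasterosteus,Cavia)).
The other lineage descending from that same node — the sister group — is (Streptococcus,Castanea); its 2 tips in alphabetical order are the answer.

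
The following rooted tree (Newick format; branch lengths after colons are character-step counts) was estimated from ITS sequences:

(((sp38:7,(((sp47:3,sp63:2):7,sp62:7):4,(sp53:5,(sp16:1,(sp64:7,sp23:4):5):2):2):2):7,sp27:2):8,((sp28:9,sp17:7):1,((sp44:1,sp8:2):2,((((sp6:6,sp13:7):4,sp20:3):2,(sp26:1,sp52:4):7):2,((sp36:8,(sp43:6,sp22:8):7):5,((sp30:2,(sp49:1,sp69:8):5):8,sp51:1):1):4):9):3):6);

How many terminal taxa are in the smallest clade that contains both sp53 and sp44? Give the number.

25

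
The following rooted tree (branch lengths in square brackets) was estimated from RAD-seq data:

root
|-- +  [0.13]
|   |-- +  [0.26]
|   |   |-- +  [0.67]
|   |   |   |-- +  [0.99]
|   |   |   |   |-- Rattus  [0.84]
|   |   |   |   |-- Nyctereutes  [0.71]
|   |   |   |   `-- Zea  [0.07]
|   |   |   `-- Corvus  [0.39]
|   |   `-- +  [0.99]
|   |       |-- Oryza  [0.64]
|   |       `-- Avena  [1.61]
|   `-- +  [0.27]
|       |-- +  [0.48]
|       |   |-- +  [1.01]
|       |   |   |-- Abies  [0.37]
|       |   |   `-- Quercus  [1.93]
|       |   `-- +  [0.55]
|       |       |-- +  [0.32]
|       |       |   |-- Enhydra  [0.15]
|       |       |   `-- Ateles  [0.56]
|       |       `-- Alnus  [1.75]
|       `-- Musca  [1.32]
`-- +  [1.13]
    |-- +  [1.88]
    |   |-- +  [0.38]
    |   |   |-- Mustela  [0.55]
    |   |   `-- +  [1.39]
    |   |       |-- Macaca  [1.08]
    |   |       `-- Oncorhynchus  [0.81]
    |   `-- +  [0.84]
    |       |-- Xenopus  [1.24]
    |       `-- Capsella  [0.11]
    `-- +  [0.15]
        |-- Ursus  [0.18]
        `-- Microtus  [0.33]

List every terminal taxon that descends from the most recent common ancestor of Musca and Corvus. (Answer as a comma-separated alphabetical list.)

Abies, Alnus, Ateles, Avena, Corvus, Enhydra, Musca, Nyctereutes, Oryza, Quercus, Rattus, Zea

Tracing Musca: it sits inside (((Abies,Quercus),((Enhydra,Ateles),Alnus)),Musca).
Tracing Corvus: it sits inside ((Rattus,Nyctereutes,Zea),Corvus).
The smallest clade enclosing both is ((((Rattus,Nyctereutes,Zea),Corvus),(Oryza,Avena)),(((Abies,Quercus),((Enhydra,Ateles),Alnus)),Musca)); the answer is its 12 terminal taxa in alphabetical order.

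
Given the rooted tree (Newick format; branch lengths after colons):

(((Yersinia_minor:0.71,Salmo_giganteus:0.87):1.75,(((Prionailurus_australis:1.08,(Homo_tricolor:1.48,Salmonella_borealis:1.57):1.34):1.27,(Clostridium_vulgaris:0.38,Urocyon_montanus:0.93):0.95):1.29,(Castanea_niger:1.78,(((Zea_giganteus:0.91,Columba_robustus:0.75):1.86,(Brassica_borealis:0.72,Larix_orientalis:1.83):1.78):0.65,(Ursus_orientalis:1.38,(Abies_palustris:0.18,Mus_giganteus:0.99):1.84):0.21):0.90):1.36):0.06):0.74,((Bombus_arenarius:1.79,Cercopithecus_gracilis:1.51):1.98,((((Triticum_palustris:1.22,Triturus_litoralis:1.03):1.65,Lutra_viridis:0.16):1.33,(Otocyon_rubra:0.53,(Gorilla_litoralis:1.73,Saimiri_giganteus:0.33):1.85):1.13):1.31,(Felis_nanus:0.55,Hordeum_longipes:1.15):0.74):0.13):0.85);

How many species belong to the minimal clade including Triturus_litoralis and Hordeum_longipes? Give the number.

8

The MRCA of Triturus_litoralis and Hordeum_longipes is the node subtending ((((Triticum_palustris,Triturus_litoralis),Lutra_viridis),(Otocyon_rubra,(Gorilla_litoralis,Saimiri_giganteus))),(Felis_nanus,Hordeum_longipes)).
That clade contains 8 terminal taxa: Felis_nanus, Gorilla_litoralis, Hordeum_longipes, Lutra_viridis, Otocyon_rubra, Saimiri_giganteus, Triticum_palustris, Triturus_litoralis.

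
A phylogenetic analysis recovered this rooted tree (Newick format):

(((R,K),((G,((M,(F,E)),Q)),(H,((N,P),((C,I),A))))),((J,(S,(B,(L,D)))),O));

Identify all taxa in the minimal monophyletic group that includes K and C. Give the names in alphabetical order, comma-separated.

A, C, E, F, G, H, I, K, M, N, P, Q, R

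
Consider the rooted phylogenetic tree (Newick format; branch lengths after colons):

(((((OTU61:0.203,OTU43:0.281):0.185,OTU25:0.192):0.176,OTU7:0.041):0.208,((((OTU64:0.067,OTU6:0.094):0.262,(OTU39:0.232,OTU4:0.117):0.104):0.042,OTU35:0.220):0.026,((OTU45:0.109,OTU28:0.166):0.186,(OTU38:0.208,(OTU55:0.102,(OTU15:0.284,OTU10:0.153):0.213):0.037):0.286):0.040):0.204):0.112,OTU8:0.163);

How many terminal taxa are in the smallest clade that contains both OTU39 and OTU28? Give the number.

The MRCA of OTU39 and OTU28 is the node subtending ((((OTU64,OTU6),(OTU39,OTU4)),OTU35),((OTU45,OTU28),(OTU38,(OTU55,(OTU15,OTU10))))).
That clade contains 11 terminal taxa: OTU10, OTU15, OTU28, OTU35, OTU38, OTU39, OTU4, OTU45, OTU55, OTU6, OTU64.

11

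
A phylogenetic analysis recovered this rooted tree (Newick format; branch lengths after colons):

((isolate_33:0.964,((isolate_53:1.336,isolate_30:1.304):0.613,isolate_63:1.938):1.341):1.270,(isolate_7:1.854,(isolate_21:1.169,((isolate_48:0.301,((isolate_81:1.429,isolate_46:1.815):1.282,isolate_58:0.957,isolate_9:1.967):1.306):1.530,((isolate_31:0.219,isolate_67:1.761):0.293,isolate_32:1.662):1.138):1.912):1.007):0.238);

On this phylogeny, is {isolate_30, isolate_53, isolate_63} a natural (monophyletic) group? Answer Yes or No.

Yes

The most recent common ancestor of these taxa subtends ((isolate_53,isolate_30),isolate_63).
That clade has exactly 3 tips — every listed taxon and nothing else — so the group is monophyletic.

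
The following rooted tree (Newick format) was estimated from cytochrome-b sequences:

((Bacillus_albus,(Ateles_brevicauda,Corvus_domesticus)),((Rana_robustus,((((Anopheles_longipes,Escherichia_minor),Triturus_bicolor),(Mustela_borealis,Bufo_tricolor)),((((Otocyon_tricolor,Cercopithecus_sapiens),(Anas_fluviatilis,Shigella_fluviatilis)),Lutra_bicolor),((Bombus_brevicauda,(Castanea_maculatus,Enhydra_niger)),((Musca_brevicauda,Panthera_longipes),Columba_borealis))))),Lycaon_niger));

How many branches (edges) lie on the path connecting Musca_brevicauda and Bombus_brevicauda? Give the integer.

5

The MRCA of Musca_brevicauda and Bombus_brevicauda is the node subtending ((Bombus_brevicauda,(Castanea_maculatus,Enhydra_niger)),((Musca_brevicauda,Panthera_longipes),Columba_borealis)).
From Musca_brevicauda up to that node: 3 branches. From Bombus_brevicauda up to the same node: 2 branches. Total: 3 + 2 = 5.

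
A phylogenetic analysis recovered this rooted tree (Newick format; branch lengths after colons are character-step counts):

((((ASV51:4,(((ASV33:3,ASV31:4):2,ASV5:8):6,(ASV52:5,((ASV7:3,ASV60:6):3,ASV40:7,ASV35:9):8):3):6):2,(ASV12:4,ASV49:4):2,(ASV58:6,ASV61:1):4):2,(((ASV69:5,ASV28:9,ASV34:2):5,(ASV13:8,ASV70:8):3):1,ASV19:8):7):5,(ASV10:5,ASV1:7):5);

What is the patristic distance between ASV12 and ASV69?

The path runs ASV12 → … → MRCA → … → ASV69; the MRCA is the node subtending (((ASV51,(((ASV33,ASV31),ASV5),(ASV52,((ASV7,ASV60),ASV40,ASV35)))),(ASV12,ASV49),(ASV58,ASV61)),(((ASV69,ASV28,ASV34),(ASV13,ASV70)),ASV19)).
Branch lengths along that path: 4 + 2 + 2 + 7 + 1 + 5 + 5 = 26.

26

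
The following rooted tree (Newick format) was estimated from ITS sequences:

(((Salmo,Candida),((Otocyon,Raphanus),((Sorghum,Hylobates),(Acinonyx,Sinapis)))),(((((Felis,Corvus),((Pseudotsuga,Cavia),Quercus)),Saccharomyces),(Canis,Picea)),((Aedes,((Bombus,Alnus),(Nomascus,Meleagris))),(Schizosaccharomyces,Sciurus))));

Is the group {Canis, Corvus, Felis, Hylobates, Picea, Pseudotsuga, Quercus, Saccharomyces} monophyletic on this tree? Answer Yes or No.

No

The MRCA of the listed taxa is the root, so the smallest clade containing them is the whole tree.
That clade also contains Acinonyx, Aedes, Alnus, Bombus, Candida, Cavia, Meleagris, Nomascus, Otocyon, Raphanus, Salmo, Schizosaccharomyces, Sciurus, Sinapis, Sorghum, which are not in the proposed group, so the group is not monophyletic.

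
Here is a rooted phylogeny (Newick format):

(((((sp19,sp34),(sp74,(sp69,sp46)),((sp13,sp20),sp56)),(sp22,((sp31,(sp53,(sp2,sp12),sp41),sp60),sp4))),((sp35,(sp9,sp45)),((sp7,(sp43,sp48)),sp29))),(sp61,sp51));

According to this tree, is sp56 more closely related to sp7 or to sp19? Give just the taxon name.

sp19

The MRCA of sp56 and sp19 subtends ((sp19,sp34),(sp74,(sp69,sp46)),((sp13,sp20),sp56)) (8 taxa).
The MRCA of sp56 and sp7 subtends ((((sp19,sp34),(sp74,(sp69,sp46)),((sp13,sp20),sp56)),(sp22,((sp31,(sp53,(sp2,sp12),sp41),sp60),sp4))),((sp35,(sp9,sp45)),((sp7,(sp43,sp48)),sp29))) (23 taxa).
The first is nested inside the second, so sp56 shares a more recent common ancestor with sp19.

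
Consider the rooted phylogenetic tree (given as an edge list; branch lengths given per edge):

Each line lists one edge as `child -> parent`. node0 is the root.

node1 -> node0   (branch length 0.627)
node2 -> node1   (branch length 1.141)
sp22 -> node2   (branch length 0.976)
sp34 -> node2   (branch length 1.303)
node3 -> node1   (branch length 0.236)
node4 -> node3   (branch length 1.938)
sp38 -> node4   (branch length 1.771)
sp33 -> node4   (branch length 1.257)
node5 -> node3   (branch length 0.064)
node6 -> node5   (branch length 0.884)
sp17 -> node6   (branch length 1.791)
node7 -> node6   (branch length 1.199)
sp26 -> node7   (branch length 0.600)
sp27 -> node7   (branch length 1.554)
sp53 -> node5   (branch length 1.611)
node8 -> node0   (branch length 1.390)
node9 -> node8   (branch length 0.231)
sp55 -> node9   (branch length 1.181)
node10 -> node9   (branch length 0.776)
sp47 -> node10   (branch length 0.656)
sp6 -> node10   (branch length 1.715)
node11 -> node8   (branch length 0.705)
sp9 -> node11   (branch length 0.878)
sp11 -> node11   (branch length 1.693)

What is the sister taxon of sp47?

sp47 attaches to the tree at the node subtending (sp47,sp6).
The other lineage descending from that same node — the sister group — is the single tip sp6.

sp6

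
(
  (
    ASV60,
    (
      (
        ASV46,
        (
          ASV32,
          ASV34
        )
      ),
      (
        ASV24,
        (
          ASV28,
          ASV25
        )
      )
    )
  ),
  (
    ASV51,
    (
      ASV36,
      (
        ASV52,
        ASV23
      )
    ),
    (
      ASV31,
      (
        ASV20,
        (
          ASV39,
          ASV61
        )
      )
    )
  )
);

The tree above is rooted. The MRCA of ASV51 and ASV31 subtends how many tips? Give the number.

The MRCA of ASV51 and ASV31 is the node subtending (ASV51,(ASV36,(ASV52,ASV23)),(ASV31,(ASV20,(ASV39,ASV61)))).
That clade contains 8 terminal taxa: ASV20, ASV23, ASV31, ASV36, ASV39, ASV51, ASV52, ASV61.

8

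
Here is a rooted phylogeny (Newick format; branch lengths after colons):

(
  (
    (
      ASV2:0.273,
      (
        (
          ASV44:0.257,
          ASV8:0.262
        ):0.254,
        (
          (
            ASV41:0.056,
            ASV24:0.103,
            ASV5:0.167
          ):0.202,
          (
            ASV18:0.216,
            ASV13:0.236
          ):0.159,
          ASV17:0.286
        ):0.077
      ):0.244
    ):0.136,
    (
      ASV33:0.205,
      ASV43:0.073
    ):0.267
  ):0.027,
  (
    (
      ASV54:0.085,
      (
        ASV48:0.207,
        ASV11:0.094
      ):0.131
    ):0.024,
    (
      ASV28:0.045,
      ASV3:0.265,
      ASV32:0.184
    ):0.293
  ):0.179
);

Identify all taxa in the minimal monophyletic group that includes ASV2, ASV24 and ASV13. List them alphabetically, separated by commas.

ASV13, ASV17, ASV18, ASV2, ASV24, ASV41, ASV44, ASV5, ASV8

Tracing ASV2: it sits inside (ASV2,((ASV44,ASV8),((ASV41,ASV24,ASV5),(ASV18,ASV13),ASV17))).
Tracing ASV24: it sits inside (ASV41,ASV24,ASV5).
Tracing ASV13: it sits inside (ASV18,ASV13).
The smallest clade enclosing all 3 is (ASV2,((ASV44,ASV8),((ASV41,ASV24,ASV5),(ASV18,ASV13),ASV17))); the answer is its 9 terminal taxa in alphabetical order.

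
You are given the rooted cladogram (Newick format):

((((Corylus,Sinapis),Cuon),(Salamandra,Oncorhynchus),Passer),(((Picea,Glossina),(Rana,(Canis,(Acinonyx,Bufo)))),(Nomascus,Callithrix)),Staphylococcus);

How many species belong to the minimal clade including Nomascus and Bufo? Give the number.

The MRCA of Nomascus and Bufo is the node subtending (((Picea,Glossina),(Rana,(Canis,(Acinonyx,Bufo)))),(Nomascus,Callithrix)).
That clade contains 8 terminal taxa: Acinonyx, Bufo, Callithrix, Canis, Glossina, Nomascus, Picea, Rana.

8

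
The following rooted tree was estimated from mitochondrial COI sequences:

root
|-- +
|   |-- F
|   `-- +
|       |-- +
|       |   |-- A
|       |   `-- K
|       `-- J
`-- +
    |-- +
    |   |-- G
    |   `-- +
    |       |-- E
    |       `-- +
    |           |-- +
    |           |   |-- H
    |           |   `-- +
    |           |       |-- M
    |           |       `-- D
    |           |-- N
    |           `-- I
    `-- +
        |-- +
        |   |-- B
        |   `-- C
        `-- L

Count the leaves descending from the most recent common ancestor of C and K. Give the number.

The MRCA of C and K is the root, so the clade is the entire tree.
That clade contains 14 terminal taxa: A, B, C, D, E, F, G, H, I, J, K, L, M, N.

14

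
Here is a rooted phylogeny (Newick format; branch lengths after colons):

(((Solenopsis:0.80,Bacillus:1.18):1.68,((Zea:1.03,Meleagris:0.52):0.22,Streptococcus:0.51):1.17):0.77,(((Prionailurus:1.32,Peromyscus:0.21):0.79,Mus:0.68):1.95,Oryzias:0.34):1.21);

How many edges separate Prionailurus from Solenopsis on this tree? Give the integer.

7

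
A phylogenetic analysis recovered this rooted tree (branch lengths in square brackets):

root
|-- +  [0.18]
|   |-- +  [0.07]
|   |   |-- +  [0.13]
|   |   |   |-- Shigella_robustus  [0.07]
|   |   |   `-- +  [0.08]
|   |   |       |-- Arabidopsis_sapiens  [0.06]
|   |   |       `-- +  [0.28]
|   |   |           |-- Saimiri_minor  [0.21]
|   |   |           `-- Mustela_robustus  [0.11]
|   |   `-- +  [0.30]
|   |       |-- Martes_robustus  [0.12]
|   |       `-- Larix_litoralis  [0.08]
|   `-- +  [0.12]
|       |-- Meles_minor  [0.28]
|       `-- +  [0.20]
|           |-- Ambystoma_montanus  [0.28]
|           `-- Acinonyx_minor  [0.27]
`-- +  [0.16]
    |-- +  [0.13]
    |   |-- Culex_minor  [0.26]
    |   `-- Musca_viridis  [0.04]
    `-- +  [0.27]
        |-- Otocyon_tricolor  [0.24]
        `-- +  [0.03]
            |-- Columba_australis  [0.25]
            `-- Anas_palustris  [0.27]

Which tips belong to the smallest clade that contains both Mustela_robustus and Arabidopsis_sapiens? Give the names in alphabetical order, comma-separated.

Arabidopsis_sapiens, Mustela_robustus, Saimiri_minor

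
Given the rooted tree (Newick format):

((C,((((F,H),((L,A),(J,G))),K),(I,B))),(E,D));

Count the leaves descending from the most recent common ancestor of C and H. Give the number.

The MRCA of C and H is the node subtending (C,((((F,H),((L,A),(J,G))),K),(I,B))).
That clade contains 10 terminal taxa: A, B, C, F, G, H, I, J, K, L.

10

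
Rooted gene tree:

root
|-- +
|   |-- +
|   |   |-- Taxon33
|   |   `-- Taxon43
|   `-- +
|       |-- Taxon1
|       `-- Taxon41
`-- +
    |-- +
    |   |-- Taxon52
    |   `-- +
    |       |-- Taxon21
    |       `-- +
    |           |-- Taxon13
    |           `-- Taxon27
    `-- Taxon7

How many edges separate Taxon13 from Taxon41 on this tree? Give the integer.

The MRCA of Taxon13 and Taxon41 is the root of the tree.
From Taxon13 up to that node: 5 branches. From Taxon41 up to the same node: 3 branches. Total: 5 + 3 = 8.

8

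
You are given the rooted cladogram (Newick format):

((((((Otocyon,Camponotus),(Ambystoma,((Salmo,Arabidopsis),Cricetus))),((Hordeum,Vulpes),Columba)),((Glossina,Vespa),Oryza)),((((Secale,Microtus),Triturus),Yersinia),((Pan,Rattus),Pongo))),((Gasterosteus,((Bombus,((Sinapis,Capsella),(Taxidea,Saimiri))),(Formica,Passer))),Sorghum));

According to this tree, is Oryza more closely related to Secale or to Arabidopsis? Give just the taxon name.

Arabidopsis

The MRCA of Oryza and Arabidopsis subtends ((((Otocyon,Camponotus),(Ambystoma,((Salmo,Arabidopsis),Cricetus))),((Hordeum,Vulpes),Columba)),((Glossina,Vespa),Oryza)) (12 taxa).
The MRCA of Oryza and Secale subtends (((((Otocyon,Camponotus),(Ambystoma,((Salmo,Arabidopsis),Cricetus))),((Hordeum,Vulpes),Columba)),((Glossina,Vespa),Oryza)),((((Secale,Microtus),Triturus),Yersinia),((Pan,Rattus),Pongo))) (19 taxa).
The first is nested inside the second, so Oryza shares a more recent common ancestor with Arabidopsis.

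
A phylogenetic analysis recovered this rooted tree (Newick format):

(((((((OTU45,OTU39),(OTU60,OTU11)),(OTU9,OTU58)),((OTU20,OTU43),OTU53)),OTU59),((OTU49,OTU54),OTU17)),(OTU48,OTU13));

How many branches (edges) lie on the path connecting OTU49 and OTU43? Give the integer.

8

The MRCA of OTU49 and OTU43 is the node subtending ((((((OTU45,OTU39),(OTU60,OTU11)),(OTU9,OTU58)),((OTU20,OTU43),OTU53)),OTU59),((OTU49,OTU54),OTU17)).
From OTU49 up to that node: 3 branches. From OTU43 up to the same node: 5 branches. Total: 3 + 5 = 8.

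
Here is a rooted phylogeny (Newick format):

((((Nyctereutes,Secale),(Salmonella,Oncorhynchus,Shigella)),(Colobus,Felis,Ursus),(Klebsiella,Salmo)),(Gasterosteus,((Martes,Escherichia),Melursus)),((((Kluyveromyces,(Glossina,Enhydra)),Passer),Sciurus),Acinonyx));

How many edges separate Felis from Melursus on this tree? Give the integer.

6

The MRCA of Felis and Melursus is the root of the tree.
From Felis up to that node: 3 branches. From Melursus up to the same node: 3 branches. Total: 3 + 3 = 6.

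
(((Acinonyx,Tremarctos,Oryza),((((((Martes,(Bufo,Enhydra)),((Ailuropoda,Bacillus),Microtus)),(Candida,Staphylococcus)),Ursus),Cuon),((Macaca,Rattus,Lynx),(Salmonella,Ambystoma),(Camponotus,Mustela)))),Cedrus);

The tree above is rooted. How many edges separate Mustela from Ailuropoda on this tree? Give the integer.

The MRCA of Mustela and Ailuropoda is the node subtending ((((((Martes,(Bufo,Enhydra)),((Ailuropoda,Bacillus),Microtus)),(Candida,Staphylococcus)),Ursus),Cuon),((Macaca,Rattus,Lynx),(Salmonella,Ambystoma),(Camponotus,Mustela))).
From Mustela up to that node: 3 branches. From Ailuropoda up to the same node: 7 branches. Total: 3 + 7 = 10.

10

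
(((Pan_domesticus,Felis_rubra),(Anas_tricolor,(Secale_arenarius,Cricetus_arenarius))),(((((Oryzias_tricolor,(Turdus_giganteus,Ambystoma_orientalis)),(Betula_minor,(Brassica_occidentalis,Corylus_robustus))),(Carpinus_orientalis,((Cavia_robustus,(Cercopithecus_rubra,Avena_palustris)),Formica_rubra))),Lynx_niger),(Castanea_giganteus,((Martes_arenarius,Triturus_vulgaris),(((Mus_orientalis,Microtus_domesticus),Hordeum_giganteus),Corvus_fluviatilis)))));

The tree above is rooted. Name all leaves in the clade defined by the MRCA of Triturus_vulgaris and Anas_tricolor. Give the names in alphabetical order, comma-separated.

Ambystoma_orientalis, Anas_tricolor, Avena_palustris, Betula_minor, Brassica_occidentalis, Carpinus_orientalis, Castanea_giganteus, Cavia_robustus, Cercopithecus_rubra, Corvus_fluviatilis, Corylus_robustus, Cricetus_arenarius, Felis_rubra, Formica_rubra, Hordeum_giganteus, Lynx_niger, Martes_arenarius, Microtus_domesticus, Mus_orientalis, Oryzias_tricolor, Pan_domesticus, Secale_arenarius, Triturus_vulgaris, Turdus_giganteus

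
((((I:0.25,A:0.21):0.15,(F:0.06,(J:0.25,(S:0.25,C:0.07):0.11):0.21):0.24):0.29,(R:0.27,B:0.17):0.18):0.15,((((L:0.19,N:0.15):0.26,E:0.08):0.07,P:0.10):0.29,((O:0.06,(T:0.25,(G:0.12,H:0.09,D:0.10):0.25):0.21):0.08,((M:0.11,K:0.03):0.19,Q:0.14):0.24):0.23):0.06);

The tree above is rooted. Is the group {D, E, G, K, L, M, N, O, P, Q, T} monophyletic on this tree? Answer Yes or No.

The MRCA of the listed taxa subtends ((((L,N),E),P),((O,(T,(G,H,D))),((M,K),Q))).
That clade also contains H, which is not in the proposed group, so the group is not monophyletic.

No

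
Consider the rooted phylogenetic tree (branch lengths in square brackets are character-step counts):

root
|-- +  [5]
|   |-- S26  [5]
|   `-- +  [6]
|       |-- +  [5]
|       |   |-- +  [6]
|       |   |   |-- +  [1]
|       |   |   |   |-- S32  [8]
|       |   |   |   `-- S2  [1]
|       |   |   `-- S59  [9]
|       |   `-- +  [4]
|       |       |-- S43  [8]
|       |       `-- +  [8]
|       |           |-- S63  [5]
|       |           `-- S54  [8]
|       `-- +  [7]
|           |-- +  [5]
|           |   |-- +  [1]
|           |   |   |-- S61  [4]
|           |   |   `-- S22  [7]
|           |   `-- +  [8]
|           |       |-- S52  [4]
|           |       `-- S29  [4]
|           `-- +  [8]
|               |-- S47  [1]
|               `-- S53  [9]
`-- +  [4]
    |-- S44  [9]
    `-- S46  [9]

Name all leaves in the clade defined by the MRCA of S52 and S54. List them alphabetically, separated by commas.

Tracing S52: it sits inside (S52,S29).
Tracing S54: it sits inside (S63,S54).
The smallest clade enclosing both is ((((S32,S2),S59),(S43,(S63,S54))),(((S61,S22),(S52,S29)),(S47,S53))); the answer is its 12 terminal taxa in alphabetical order.

S2, S22, S29, S32, S43, S47, S52, S53, S54, S59, S61, S63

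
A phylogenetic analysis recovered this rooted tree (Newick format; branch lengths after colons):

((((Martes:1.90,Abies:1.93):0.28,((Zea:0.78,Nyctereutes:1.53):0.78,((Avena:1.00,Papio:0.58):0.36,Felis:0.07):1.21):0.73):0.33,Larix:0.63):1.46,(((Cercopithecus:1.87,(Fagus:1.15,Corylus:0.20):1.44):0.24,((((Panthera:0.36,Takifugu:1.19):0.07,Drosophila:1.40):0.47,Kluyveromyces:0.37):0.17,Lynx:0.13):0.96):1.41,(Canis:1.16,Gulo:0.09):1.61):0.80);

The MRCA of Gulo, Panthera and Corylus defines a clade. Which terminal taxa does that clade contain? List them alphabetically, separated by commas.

Canis, Cercopithecus, Corylus, Drosophila, Fagus, Gulo, Kluyveromyces, Lynx, Panthera, Takifugu

Tracing Gulo: it sits inside (Canis,Gulo).
Tracing Panthera: it sits inside (Panthera,Takifugu).
Tracing Corylus: it sits inside (Fagus,Corylus).
The smallest clade enclosing all 3 is (((Cercopithecus,(Fagus,Corylus)),((((Panthera,Takifugu),Drosophila),Kluyveromyces),Lynx)),(Canis,Gulo)); the answer is its 10 terminal taxa in alphabetical order.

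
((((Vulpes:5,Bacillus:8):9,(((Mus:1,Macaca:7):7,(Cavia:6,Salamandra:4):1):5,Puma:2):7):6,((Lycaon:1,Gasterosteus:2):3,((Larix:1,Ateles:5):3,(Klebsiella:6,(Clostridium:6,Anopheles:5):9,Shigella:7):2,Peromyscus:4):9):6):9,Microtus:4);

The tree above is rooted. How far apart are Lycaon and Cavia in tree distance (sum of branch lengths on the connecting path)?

35

The path runs Lycaon → … → MRCA → … → Cavia; the MRCA is the node subtending (((Vulpes,Bacillus),(((Mus,Macaca),(Cavia,Salamandra)),Puma)),((Lycaon,Gasterosteus),((Larix,Ateles),(Klebsiella,(Clostridium,Anopheles),Shigella),Peromyscus))).
Branch lengths along that path: 1 + 3 + 6 + 6 + 7 + 5 + 1 + 6 = 35.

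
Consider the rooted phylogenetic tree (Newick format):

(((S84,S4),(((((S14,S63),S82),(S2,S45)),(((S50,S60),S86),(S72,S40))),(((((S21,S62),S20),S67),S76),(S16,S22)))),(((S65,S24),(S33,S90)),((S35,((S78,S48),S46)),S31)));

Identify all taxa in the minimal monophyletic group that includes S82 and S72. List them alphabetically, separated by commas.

Tracing S82: it sits inside ((S14,S63),S82).
Tracing S72: it sits inside (S72,S40).
The smallest clade enclosing both is ((((S14,S63),S82),(S2,S45)),(((S50,S60),S86),(S72,S40))); the answer is its 10 terminal taxa in alphabetical order.

S14, S2, S40, S45, S50, S60, S63, S72, S82, S86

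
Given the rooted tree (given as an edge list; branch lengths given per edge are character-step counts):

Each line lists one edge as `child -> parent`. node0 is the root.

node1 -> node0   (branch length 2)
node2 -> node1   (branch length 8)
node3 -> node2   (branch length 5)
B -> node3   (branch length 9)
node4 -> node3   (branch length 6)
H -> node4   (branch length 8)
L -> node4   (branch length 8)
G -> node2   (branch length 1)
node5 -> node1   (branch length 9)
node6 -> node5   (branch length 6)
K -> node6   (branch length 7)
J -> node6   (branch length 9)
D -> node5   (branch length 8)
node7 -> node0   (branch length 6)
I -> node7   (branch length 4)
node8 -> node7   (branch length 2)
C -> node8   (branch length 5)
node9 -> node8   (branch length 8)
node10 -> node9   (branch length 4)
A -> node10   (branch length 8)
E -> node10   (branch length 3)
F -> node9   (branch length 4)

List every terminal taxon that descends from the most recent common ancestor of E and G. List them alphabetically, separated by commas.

A, B, C, D, E, F, G, H, I, J, K, L

Tracing E: it sits inside (A,E).
Tracing G: it sits inside ((B,(H,L)),G).
The smallest clade enclosing both is the whole tree (their MRCA is the root), so the answer is all 12 tips in alphabetical order.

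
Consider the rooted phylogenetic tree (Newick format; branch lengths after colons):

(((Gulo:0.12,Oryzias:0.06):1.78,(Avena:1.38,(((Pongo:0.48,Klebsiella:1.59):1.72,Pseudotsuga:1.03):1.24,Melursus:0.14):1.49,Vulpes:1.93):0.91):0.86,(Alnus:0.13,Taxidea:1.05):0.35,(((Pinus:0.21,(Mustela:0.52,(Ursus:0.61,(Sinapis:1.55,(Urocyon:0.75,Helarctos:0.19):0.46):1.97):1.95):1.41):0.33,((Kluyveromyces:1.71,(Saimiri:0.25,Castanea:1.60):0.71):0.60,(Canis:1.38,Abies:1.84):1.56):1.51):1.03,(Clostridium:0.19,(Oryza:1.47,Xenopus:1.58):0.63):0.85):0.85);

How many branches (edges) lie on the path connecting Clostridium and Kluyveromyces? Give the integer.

The MRCA of Clostridium and Kluyveromyces is the node subtending (((Pinus,(Mustela,(Ursus,(Sinapis,(Urocyon,Helarctos))))),((Kluyveromyces,(Saimiri,Castanea)),(Canis,Abies))),(Clostridium,(Oryza,Xenopus))).
From Clostridium up to that node: 2 branches. From Kluyveromyces up to the same node: 4 branches. Total: 2 + 4 = 6.

6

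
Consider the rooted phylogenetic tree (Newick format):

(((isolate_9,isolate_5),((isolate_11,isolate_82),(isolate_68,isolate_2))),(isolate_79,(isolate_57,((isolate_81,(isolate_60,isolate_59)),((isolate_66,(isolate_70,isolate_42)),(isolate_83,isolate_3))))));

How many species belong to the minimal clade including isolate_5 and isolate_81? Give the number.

16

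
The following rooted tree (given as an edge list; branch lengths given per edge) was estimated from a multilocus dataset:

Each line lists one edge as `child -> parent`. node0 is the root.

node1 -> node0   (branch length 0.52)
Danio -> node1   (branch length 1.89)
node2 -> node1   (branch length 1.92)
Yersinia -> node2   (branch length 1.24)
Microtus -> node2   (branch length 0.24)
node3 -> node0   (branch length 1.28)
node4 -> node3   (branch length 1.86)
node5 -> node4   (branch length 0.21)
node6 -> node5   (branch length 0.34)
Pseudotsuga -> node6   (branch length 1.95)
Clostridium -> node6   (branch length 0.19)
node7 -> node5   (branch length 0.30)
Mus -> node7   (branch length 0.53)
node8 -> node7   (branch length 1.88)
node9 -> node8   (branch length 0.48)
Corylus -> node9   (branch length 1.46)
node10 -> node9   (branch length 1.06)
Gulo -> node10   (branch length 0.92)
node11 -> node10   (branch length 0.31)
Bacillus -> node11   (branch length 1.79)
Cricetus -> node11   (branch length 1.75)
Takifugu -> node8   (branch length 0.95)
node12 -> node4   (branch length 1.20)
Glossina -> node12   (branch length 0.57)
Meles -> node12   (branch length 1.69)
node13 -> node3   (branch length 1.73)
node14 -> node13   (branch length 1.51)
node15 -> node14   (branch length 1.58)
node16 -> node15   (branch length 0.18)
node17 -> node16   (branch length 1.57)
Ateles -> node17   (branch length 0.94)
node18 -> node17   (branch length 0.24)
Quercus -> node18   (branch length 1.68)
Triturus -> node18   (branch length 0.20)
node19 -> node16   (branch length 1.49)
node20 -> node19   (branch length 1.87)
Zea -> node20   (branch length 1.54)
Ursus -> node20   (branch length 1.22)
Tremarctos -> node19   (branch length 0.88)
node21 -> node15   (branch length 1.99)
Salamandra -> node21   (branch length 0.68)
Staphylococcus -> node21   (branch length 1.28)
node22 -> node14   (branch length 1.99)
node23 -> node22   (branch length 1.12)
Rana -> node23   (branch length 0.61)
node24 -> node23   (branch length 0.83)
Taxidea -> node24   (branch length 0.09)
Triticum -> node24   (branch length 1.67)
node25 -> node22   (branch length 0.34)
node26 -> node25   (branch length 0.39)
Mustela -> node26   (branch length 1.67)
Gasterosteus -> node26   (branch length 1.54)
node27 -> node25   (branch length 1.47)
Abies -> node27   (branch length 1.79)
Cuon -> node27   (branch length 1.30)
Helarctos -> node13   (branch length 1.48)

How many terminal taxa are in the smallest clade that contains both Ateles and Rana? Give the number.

The MRCA of Ateles and Rana is the node subtending ((((Ateles,(Quercus,Triturus)),((Zea,Ursus),Tremarctos)),(Salamandra,Staphylococcus)),((Rana,(Taxidea,Triticum)),((Mustela,Gasterosteus),(Abies,Cuon)))).
That clade contains 15 terminal taxa: Abies, Ateles, Cuon, Gasterosteus, Mustela, Quercus, Rana, Salamandra, Staphylococcus, Taxidea, Tremarctos, Triticum, Triturus, Ursus, Zea.

15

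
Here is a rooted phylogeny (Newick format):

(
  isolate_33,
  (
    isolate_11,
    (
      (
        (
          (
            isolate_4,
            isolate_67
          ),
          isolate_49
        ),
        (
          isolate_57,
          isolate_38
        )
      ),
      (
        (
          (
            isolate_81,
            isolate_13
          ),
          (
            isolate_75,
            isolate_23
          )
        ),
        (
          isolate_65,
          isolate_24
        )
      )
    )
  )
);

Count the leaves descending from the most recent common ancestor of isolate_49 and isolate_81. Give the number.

The MRCA of isolate_49 and isolate_81 is the node subtending ((((isolate_4,isolate_67),isolate_49),(isolate_57,isolate_38)),(((isolate_81,isolate_13),(isolate_75,isolate_23)),(isolate_65,isolate_24))).
That clade contains 11 terminal taxa: isolate_13, isolate_23, isolate_24, isolate_38, isolate_4, isolate_49, isolate_57, isolate_65, isolate_67, isolate_75, isolate_81.

11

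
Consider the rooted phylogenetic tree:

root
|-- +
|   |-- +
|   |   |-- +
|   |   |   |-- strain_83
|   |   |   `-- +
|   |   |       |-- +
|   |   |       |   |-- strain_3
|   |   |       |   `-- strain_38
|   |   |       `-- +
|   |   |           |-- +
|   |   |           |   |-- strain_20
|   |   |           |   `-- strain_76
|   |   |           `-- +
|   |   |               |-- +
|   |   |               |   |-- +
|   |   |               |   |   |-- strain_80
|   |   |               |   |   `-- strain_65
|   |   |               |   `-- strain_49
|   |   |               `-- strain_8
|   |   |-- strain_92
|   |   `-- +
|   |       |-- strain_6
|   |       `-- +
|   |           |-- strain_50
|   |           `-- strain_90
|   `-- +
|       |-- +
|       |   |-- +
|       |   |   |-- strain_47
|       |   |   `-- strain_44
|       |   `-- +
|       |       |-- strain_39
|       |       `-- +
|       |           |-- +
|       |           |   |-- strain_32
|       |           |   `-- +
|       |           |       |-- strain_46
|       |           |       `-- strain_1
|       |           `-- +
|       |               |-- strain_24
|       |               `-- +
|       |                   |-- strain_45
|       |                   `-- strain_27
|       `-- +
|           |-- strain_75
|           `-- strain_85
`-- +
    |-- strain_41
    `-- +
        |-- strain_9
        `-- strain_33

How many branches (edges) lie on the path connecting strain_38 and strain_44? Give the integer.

The MRCA of strain_38 and strain_44 is the node subtending (((strain_83,((strain_3,strain_38),((strain_20,strain_76),(((strain_80,strain_65),strain_49),strain_8)))),strain_92,(strain_6,(strain_50,strain_90))),(((strain_47,strain_44),(strain_39,((strain_32,(strain_46,strain_1)),(strain_24,(strain_45,strain_27))))),(strain_75,strain_85))).
From strain_38 up to that node: 5 branches. From strain_44 up to the same node: 4 branches. Total: 5 + 4 = 9.

9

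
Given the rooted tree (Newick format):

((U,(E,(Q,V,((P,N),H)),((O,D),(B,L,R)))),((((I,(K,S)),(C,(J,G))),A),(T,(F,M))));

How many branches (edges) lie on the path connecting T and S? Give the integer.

The MRCA of T and S is the node subtending ((((I,(K,S)),(C,(J,G))),A),(T,(F,M))).
From T up to that node: 2 branches. From S up to the same node: 5 branches. Total: 2 + 5 = 7.

7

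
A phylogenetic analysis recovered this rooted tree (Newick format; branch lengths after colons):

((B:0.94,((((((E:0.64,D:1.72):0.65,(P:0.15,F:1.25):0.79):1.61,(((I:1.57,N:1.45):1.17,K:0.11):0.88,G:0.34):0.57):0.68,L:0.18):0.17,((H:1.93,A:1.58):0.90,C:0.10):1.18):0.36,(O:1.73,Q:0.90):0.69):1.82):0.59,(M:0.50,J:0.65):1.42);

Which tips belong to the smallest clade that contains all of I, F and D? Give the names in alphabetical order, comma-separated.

D, E, F, G, I, K, N, P

Tracing I: it sits inside (I,N).
Tracing F: it sits inside (P,F).
Tracing D: it sits inside (E,D).
The smallest clade enclosing all 3 is (((E,D),(P,F)),(((I,N),K),G)); the answer is its 8 terminal taxa in alphabetical order.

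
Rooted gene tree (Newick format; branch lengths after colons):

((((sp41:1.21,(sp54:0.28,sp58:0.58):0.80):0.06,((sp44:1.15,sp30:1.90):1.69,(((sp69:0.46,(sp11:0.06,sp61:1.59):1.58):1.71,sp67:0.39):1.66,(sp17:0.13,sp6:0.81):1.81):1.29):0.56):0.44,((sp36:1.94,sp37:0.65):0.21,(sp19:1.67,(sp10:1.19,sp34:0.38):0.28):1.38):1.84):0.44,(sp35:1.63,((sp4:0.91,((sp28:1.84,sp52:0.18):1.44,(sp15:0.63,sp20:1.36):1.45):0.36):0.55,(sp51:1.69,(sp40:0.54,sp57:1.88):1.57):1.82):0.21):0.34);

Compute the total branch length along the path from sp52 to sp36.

7.51

The path runs sp52 → … → MRCA → … → sp36; the MRCA is the root of the tree.
Branch lengths along that path: 0.18 + 1.44 + 0.36 + 0.55 + 0.21 + 0.34 + 0.44 + 1.84 + 0.21 + 1.94 = 7.51.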